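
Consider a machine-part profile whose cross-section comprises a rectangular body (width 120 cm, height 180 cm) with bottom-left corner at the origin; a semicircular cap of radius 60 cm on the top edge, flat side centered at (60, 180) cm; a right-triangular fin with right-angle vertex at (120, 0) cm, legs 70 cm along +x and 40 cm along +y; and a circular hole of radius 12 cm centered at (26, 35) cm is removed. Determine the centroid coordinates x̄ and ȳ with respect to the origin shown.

x̄ = 64.68 cm, ȳ = 110.23 cm

Part | A | x̄ᵢ | ȳᵢ | A·x̄ᵢ | A·ȳᵢ
rectangular body | 21600.00 | 60.00 | 90.00 | 1296000.00 | 1944000.00
semicircular top | 5654.87 | 60.00 | 205.46 | 339292.01 | 1161876.02
triangular fin | 1400.00 | 143.33 | 13.33 | 200666.67 | 18666.67
hole | -452.39 | 26.00 | 35.00 | -11762.12 | -15833.63
Σ | 28202.48 |  |  | 1824196.55 | 3108709.06
x̄ = 1824196.55 / 28202.48 = 64.68 cm
ȳ = 3108709.06 / 28202.48 = 110.23 cm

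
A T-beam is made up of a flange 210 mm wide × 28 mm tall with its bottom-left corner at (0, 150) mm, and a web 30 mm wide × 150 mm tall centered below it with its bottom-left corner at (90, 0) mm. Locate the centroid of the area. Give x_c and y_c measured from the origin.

web: A = 30 × 150 = 4500.00, centroid at (105.00, 75.00).
flange: A = 210 × 28 = 5880.00, centroid at (105.00, 164.00).
ΣA = 10380.00 mm², ΣAx_c = 1089900.00 mm³, ΣAy_c = 1301820.00 mm³.
x_c = 1089900.00/10380.00 = 105.00 mm; y_c = 1301820.00/10380.00 = 125.42 mm.

x_c = 105.00 mm, y_c = 125.42 mm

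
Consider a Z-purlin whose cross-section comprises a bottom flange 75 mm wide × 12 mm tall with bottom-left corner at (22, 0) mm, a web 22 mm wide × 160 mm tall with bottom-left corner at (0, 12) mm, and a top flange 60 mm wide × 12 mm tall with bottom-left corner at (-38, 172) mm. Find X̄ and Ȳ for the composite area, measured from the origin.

X̄ = 16.83 mm, Ȳ = 88.99 mm

Part | A | x̄ᵢ | ȳᵢ | A·x̄ᵢ | A·ȳᵢ
bottom flange | 900.00 | 59.50 | 6.00 | 53550.00 | 5400.00
web | 3520.00 | 11.00 | 92.00 | 38720.00 | 323840.00
top flange | 720.00 | -8.00 | 178.00 | -5760.00 | 128160.00
Σ | 5140.00 |  |  | 86510.00 | 457400.00
X̄ = 86510.00 / 5140.00 = 16.83 mm
Ȳ = 457400.00 / 5140.00 = 88.99 mm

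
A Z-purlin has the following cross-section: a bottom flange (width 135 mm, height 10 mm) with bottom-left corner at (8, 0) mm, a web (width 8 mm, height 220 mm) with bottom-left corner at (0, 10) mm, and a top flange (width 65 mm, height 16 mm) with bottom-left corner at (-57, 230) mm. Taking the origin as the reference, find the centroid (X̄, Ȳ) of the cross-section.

X̄ = 20.12 mm, Ȳ = 112.16 mm

Part | A | x̄ᵢ | ȳᵢ | A·x̄ᵢ | A·ȳᵢ
bottom flange | 1350.00 | 75.50 | 5.00 | 101925.00 | 6750.00
web | 1760.00 | 4.00 | 120.00 | 7040.00 | 211200.00
top flange | 1040.00 | -24.50 | 238.00 | -25480.00 | 247520.00
Σ | 4150.00 |  |  | 83485.00 | 465470.00
X̄ = 83485.00 / 4150.00 = 20.12 mm
Ȳ = 465470.00 / 4150.00 = 112.16 mm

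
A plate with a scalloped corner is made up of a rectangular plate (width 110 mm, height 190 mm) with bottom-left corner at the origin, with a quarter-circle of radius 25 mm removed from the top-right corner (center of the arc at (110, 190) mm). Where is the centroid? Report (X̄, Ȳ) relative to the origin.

plate: A = 110 × 190 = 20900.00, centroid at (55.00, 95.00).
removed quarter-circle: A = −¼π·25² = -490.87, centroid at (99.39, 179.39).
ΣA = 20409.13 mm², ΣAX̄ = 1100712.21 mm³, ΣAȲ = 1897442.30 mm³.
X̄ = 1100712.21/20409.13 = 53.93 mm; Ȳ = 1897442.30/20409.13 = 92.97 mm.

X̄ = 53.93 mm, Ȳ = 92.97 mm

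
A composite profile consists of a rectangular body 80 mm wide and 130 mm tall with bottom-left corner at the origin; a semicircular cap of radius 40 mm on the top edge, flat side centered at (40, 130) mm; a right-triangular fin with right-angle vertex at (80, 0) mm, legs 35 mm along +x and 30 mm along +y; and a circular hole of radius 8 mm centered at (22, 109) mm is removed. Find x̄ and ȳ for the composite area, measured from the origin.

Part | A | x̄ᵢ | ȳᵢ | A·x̄ᵢ | A·ȳᵢ
rectangular body | 10400.00 | 40.00 | 65.00 | 416000.00 | 676000.00
semicircular top | 2513.27 | 40.00 | 146.98 | 100530.96 | 369392.30
triangular fin | 525.00 | 91.67 | 10.00 | 48125.00 | 5250.00
hole | -201.06 | 22.00 | 109.00 | -4423.36 | -21915.75
Σ | 13237.21 |  |  | 560232.60 | 1028726.55
x̄ = 560232.60 / 13237.21 = 42.32 mm
ȳ = 1028726.55 / 13237.21 = 77.71 mm

x̄ = 42.32 mm, ȳ = 77.71 mm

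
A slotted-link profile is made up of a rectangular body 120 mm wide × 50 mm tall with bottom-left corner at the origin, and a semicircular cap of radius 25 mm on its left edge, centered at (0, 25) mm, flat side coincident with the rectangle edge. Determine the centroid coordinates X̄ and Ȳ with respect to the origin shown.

Part | A | x̄ᵢ | ȳᵢ | A·x̄ᵢ | A·ȳᵢ
rectangular body | 6000.00 | 60.00 | 25.00 | 360000.00 | 150000.00
semicircular end | 981.75 | -10.61 | 25.00 | -10416.67 | 24543.69
Σ | 6981.75 |  |  | 349583.33 | 174543.69
X̄ = 349583.33 / 6981.75 = 50.07 mm
Ȳ = 174543.69 / 6981.75 = 25.00 mm

X̄ = 50.07 mm, Ȳ = 25.00 mm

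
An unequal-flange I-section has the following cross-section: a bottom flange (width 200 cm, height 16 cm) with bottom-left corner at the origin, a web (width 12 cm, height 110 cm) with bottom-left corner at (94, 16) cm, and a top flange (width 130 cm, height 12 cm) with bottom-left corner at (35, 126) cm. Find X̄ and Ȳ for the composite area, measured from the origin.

X̄ = 100.00 cm, Ȳ = 53.49 cm

Part | A | x̄ᵢ | ȳᵢ | A·x̄ᵢ | A·ȳᵢ
bottom flange | 3200.00 | 100.00 | 8.00 | 320000.00 | 25600.00
web | 1320.00 | 100.00 | 71.00 | 132000.00 | 93720.00
top flange | 1560.00 | 100.00 | 132.00 | 156000.00 | 205920.00
Σ | 6080.00 |  |  | 608000.00 | 325240.00
X̄ = 608000.00 / 6080.00 = 100.00 cm
Ȳ = 325240.00 / 6080.00 = 53.49 cm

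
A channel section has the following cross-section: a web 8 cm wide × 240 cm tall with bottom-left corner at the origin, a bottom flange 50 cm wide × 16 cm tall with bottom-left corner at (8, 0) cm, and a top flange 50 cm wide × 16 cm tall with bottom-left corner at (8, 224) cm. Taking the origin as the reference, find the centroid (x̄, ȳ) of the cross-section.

x̄ = 17.18 cm, ȳ = 120.00 cm

Part | A | x̄ᵢ | ȳᵢ | A·x̄ᵢ | A·ȳᵢ
web | 1920.00 | 4.00 | 120.00 | 7680.00 | 230400.00
bottom flange | 800.00 | 33.00 | 8.00 | 26400.00 | 6400.00
top flange | 800.00 | 33.00 | 232.00 | 26400.00 | 185600.00
Σ | 3520.00 |  |  | 60480.00 | 422400.00
x̄ = 60480.00 / 3520.00 = 17.18 cm
ȳ = 422400.00 / 3520.00 = 120.00 cm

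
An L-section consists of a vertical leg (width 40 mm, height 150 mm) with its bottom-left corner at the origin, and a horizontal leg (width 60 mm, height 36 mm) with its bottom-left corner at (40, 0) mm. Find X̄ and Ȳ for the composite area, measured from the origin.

vertical leg: A = 40 × 150 = 6000.00, centroid at (20.00, 75.00).
horizontal leg: A = 60 × 36 = 2160.00, centroid at (70.00, 18.00).
ΣA = 8160.00 mm²
ΣAX̄ = (6000.00)(20.00) + (2160.00)(70.00) = 271200.00 mm³
ΣAȲ = (6000.00)(75.00) + (2160.00)(18.00) = 488880.00 mm³
X̄ = 271200.00 / 8160.00 = 33.24 mm
Ȳ = 488880.00 / 8160.00 = 59.91 mm

X̄ = 33.24 mm, Ȳ = 59.91 mm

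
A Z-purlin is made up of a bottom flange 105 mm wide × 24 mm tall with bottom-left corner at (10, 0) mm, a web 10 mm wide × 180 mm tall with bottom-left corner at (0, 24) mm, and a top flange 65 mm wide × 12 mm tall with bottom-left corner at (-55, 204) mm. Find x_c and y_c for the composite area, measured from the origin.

x_c = 29.21 mm, y_c = 78.28 mm

bottom flange: A = 105 × 24 = 2520.00, centroid at (62.50, 12.00).
web: A = 10 × 180 = 1800.00, centroid at (5.00, 114.00).
top flange: A = 65 × 12 = 780.00, centroid at (-22.50, 210.00).
ΣA = 5100.00 mm², ΣAx_c = 148950.00 mm³, ΣAy_c = 399240.00 mm³.
x_c = 148950.00/5100.00 = 29.21 mm; y_c = 399240.00/5100.00 = 78.28 mm.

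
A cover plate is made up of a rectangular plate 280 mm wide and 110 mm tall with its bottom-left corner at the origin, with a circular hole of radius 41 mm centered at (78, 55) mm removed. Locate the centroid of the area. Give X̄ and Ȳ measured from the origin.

plate: A = 280 × 110 = 30800.00, centroid at (140.00, 55.00).
hole: A = −π·41² = -5281.02, centroid at (78.00, 55.00).
ΣA = 25518.98 mm², ΣAX̄ = 3900080.65 mm³, ΣAȲ = 1403544.05 mm³.
X̄ = 3900080.65/25518.98 = 152.83 mm; Ȳ = 1403544.05/25518.98 = 55.00 mm.

X̄ = 152.83 mm, Ȳ = 55.00 mm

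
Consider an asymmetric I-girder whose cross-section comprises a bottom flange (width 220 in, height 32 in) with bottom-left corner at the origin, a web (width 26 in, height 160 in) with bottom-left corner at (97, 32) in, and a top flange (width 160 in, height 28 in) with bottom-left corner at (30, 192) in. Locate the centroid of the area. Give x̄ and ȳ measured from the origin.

bottom flange: A = 220 × 32 = 7040.00, centroid at (110.00, 16.00).
web: A = 26 × 160 = 4160.00, centroid at (110.00, 112.00).
top flange: A = 160 × 28 = 4480.00, centroid at (110.00, 206.00).
ΣA = 15680.00 in²
ΣAx̄ = (7040.00)(110.00) + (4160.00)(110.00) + (4480.00)(110.00) = 1724800.00 in³
ΣAȳ = (7040.00)(16.00) + (4160.00)(112.00) + (4480.00)(206.00) = 1501440.00 in³
x̄ = 1724800.00 / 15680.00 = 110.00 in
ȳ = 1501440.00 / 15680.00 = 95.76 in

x̄ = 110.00 in, ȳ = 95.76 in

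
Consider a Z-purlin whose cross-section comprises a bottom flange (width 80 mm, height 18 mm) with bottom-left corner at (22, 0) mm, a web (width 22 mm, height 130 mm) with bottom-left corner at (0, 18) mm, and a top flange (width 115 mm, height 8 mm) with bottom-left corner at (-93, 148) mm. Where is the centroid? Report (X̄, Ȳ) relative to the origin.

X̄ = 16.87 mm, Ȳ = 74.75 mm

bottom flange: A = 80 × 18 = 1440.00, centroid at (62.00, 9.00).
web: A = 22 × 130 = 2860.00, centroid at (11.00, 83.00).
top flange: A = 115 × 8 = 920.00, centroid at (-35.50, 152.00).
ΣA = 5220.00 mm², ΣAX̄ = 88080.00 mm³, ΣAȲ = 390180.00 mm³.
X̄ = 88080.00/5220.00 = 16.87 mm; Ȳ = 390180.00/5220.00 = 74.75 mm.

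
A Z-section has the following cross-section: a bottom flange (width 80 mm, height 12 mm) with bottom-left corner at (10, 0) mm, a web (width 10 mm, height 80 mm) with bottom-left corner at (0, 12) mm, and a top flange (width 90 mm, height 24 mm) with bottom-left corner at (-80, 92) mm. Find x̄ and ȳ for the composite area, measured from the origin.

Part | A | x̄ᵢ | ȳᵢ | A·x̄ᵢ | A·ȳᵢ
bottom flange | 960.00 | 50.00 | 6.00 | 48000.00 | 5760.00
web | 800.00 | 5.00 | 52.00 | 4000.00 | 41600.00
top flange | 2160.00 | -35.00 | 104.00 | -75600.00 | 224640.00
Σ | 3920.00 |  |  | -23600.00 | 272000.00
x̄ = -23600.00 / 3920.00 = -6.02 mm
ȳ = 272000.00 / 3920.00 = 69.39 mm

x̄ = -6.02 mm, ȳ = 69.39 mm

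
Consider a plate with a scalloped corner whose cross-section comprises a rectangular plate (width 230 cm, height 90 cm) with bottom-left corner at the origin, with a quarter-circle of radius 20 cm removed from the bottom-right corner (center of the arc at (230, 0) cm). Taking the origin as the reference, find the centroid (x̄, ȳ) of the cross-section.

x̄ = 113.36 cm, ȳ = 45.56 cm

plate: A = 230 × 90 = 20700.00, centroid at (115.00, 45.00).
removed quarter-circle: A = −¼π·20² = -314.16, centroid at (221.51, 8.49).
ΣA = 20385.84 cm², ΣAx̄ = 2310910.04 cm³, ΣAȳ = 928833.33 cm³.
x̄ = 2310910.04/20385.84 = 113.36 cm; ȳ = 928833.33/20385.84 = 45.56 cm.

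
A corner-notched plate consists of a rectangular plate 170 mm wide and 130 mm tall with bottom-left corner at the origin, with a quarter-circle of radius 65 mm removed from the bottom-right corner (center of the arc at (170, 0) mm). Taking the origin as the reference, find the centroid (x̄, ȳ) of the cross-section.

x̄ = 74.86 mm, ȳ = 71.61 mm

Part | A | x̄ᵢ | ȳᵢ | A·x̄ᵢ | A·ȳᵢ
plate | 22100.00 | 85.00 | 65.00 | 1878500.00 | 1436500.00
removed quarter-circle | -3318.31 | 142.41 | 27.59 | -472570.56 | -91541.67
Σ | 18781.69 |  |  | 1405929.44 | 1344958.33
x̄ = 1405929.44 / 18781.69 = 74.86 mm
ȳ = 1344958.33 / 18781.69 = 71.61 mm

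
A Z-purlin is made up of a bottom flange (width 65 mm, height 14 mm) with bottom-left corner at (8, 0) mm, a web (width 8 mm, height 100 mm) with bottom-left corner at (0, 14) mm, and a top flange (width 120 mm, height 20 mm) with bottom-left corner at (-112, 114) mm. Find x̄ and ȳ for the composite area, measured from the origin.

x̄ = -20.62 mm, ȳ = 86.42 mm

bottom flange: A = 65 × 14 = 910.00, centroid at (40.50, 7.00).
web: A = 8 × 100 = 800.00, centroid at (4.00, 64.00).
top flange: A = 120 × 20 = 2400.00, centroid at (-52.00, 124.00).
ΣA = 4110.00 mm², ΣAx̄ = -84745.00 mm³, ΣAȳ = 355170.00 mm³.
x̄ = -84745.00/4110.00 = -20.62 mm; ȳ = 355170.00/4110.00 = 86.42 mm.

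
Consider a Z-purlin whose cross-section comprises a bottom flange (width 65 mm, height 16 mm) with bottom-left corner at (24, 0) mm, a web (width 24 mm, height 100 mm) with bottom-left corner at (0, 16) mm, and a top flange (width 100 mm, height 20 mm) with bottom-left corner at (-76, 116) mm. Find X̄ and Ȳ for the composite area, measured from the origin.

X̄ = 6.54 mm, Ȳ = 76.97 mm

bottom flange: A = 65 × 16 = 1040.00, centroid at (56.50, 8.00).
web: A = 24 × 100 = 2400.00, centroid at (12.00, 66.00).
top flange: A = 100 × 20 = 2000.00, centroid at (-26.00, 126.00).
ΣA = 5440.00 mm², ΣAX̄ = 35560.00 mm³, ΣAȲ = 418720.00 mm³.
X̄ = 35560.00/5440.00 = 6.54 mm; Ȳ = 418720.00/5440.00 = 76.97 mm.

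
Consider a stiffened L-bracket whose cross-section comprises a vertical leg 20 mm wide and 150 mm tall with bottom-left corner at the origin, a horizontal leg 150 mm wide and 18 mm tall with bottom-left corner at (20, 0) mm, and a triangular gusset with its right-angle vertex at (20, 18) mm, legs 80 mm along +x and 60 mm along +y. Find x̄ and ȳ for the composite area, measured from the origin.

Part | A | x̄ᵢ | ȳᵢ | A·x̄ᵢ | A·ȳᵢ
vertical leg | 3000.00 | 10.00 | 75.00 | 30000.00 | 225000.00
horizontal leg | 2700.00 | 95.00 | 9.00 | 256500.00 | 24300.00
gusset | 2400.00 | 46.67 | 38.00 | 112000.00 | 91200.00
Σ | 8100.00 |  |  | 398500.00 | 340500.00
x̄ = 398500.00 / 8100.00 = 49.20 mm
ȳ = 340500.00 / 8100.00 = 42.04 mm

x̄ = 49.20 mm, ȳ = 42.04 mm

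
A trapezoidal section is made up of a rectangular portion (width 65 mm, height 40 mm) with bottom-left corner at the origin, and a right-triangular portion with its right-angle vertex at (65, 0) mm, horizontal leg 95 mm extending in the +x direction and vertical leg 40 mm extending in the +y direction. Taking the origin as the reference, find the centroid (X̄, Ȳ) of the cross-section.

Part | A | x̄ᵢ | ȳᵢ | A·x̄ᵢ | A·ȳᵢ
rectangular portion | 2600.00 | 32.50 | 20.00 | 84500.00 | 52000.00
triangular portion | 1900.00 | 96.67 | 13.33 | 183666.67 | 25333.33
Σ | 4500.00 |  |  | 268166.67 | 77333.33
X̄ = 268166.67 / 4500.00 = 59.59 mm
Ȳ = 77333.33 / 4500.00 = 17.19 mm

X̄ = 59.59 mm, Ȳ = 17.19 mm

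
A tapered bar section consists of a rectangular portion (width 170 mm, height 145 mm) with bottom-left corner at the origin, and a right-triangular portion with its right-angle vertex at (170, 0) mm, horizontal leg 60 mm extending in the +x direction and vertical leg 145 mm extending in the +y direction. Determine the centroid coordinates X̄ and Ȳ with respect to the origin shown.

X̄ = 100.75 mm, Ȳ = 68.88 mm

rectangular portion: A = 170 × 145 = 24650.00, centroid at (85.00, 72.50).
triangular portion: A = ½·60·145 = 4350.00, centroid at (190.00, 48.33).
ΣA = 29000.00 mm²
ΣAX̄ = (24650.00)(85.00) + (4350.00)(190.00) = 2921750.00 mm³
ΣAȲ = (24650.00)(72.50) + (4350.00)(48.33) = 1997375.00 mm³
X̄ = 2921750.00 / 29000.00 = 100.75 mm
Ȳ = 1997375.00 / 29000.00 = 68.88 mm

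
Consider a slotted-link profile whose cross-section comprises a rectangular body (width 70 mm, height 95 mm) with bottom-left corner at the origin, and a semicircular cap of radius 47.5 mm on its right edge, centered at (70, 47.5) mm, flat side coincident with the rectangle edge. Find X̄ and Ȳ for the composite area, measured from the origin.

rectangular body: A = 70 × 95 = 6650.00, centroid at (35.00, 47.50).
semicircular end: A = ½π·47.5² = 3544.11, centroid at (90.16, 47.50).
ΣA = 10194.11 mm²
ΣAX̄ = (6650.00)(35.00) + (3544.11)(90.16) = 552285.56 mm³
ΣAȲ = (6650.00)(47.50) + (3544.11)(47.50) = 484220.19 mm³
X̄ = 552285.56 / 10194.11 = 54.18 mm
Ȳ = 484220.19 / 10194.11 = 47.50 mm

X̄ = 54.18 mm, Ȳ = 47.50 mm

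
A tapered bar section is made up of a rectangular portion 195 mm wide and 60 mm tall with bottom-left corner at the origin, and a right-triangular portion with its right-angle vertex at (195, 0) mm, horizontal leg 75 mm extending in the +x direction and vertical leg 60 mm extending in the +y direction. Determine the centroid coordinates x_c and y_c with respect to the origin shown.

Part | A | x̄ᵢ | ȳᵢ | A·x̄ᵢ | A·ȳᵢ
rectangular portion | 11700.00 | 97.50 | 30.00 | 1140750.00 | 351000.00
triangular portion | 2250.00 | 220.00 | 20.00 | 495000.00 | 45000.00
Σ | 13950.00 |  |  | 1635750.00 | 396000.00
x_c = 1635750.00 / 13950.00 = 117.26 mm
y_c = 396000.00 / 13950.00 = 28.39 mm

x_c = 117.26 mm, y_c = 28.39 mm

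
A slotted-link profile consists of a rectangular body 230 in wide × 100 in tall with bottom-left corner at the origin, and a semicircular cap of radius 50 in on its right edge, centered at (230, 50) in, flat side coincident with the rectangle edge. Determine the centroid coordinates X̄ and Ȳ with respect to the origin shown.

Part | A | x̄ᵢ | ȳᵢ | A·x̄ᵢ | A·ȳᵢ
rectangular body | 23000.00 | 115.00 | 50.00 | 2645000.00 | 1150000.00
semicircular end | 3926.99 | 251.22 | 50.00 | 986541.22 | 196349.54
Σ | 26926.99 |  |  | 3631541.22 | 1346349.54
X̄ = 3631541.22 / 26926.99 = 134.87 in
Ȳ = 1346349.54 / 26926.99 = 50.00 in

X̄ = 134.87 in, Ȳ = 50.00 in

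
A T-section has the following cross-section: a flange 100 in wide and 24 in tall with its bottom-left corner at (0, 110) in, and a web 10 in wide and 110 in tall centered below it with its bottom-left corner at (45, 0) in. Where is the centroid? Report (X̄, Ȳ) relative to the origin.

X̄ = 50.00 in, Ȳ = 100.94 in

Part | A | x̄ᵢ | ȳᵢ | A·x̄ᵢ | A·ȳᵢ
web | 1100.00 | 50.00 | 55.00 | 55000.00 | 60500.00
flange | 2400.00 | 50.00 | 122.00 | 120000.00 | 292800.00
Σ | 3500.00 |  |  | 175000.00 | 353300.00
X̄ = 175000.00 / 3500.00 = 50.00 in
Ȳ = 353300.00 / 3500.00 = 100.94 in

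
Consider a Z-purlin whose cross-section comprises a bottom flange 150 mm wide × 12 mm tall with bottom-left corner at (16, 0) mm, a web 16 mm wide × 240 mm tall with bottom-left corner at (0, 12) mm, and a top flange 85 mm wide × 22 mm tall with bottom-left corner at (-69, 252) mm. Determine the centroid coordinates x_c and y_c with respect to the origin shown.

bottom flange: A = 150 × 12 = 1800.00, centroid at (91.00, 6.00).
web: A = 16 × 240 = 3840.00, centroid at (8.00, 132.00).
top flange: A = 85 × 22 = 1870.00, centroid at (-26.50, 263.00).
ΣA = 7510.00 mm²
ΣAx_c = (1800.00)(91.00) + (3840.00)(8.00) + (1870.00)(-26.50) = 144965.00 mm³
ΣAy_c = (1800.00)(6.00) + (3840.00)(132.00) + (1870.00)(263.00) = 1009490.00 mm³
x_c = 144965.00 / 7510.00 = 19.30 mm
y_c = 1009490.00 / 7510.00 = 134.42 mm

x_c = 19.30 mm, y_c = 134.42 mm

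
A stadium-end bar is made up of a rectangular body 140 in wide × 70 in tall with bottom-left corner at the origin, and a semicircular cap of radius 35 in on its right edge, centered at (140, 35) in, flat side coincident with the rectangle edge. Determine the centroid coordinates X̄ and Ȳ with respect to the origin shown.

X̄ = 83.93 in, Ȳ = 35.00 in

rectangular body: A = 140 × 70 = 9800.00, centroid at (70.00, 35.00).
semicircular end: A = ½π·35² = 1924.23, centroid at (154.85, 35.00).
ΣA = 11724.23 in², ΣAX̄ = 983974.90 in³, ΣAȲ = 410347.89 in³.
X̄ = 983974.90/11724.23 = 83.93 in; Ȳ = 410347.89/11724.23 = 35.00 in.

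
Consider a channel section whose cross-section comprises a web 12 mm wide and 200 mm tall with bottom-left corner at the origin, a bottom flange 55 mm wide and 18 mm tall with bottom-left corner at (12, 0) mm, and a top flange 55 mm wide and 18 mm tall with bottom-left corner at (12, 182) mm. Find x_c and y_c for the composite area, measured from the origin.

web: A = 12 × 200 = 2400.00, centroid at (6.00, 100.00).
bottom flange: A = 55 × 18 = 990.00, centroid at (39.50, 9.00).
top flange: A = 55 × 18 = 990.00, centroid at (39.50, 191.00).
ΣA = 4380.00 mm²
ΣAx_c = (2400.00)(6.00) + (990.00)(39.50) + (990.00)(39.50) = 92610.00 mm³
ΣAy_c = (2400.00)(100.00) + (990.00)(9.00) + (990.00)(191.00) = 438000.00 mm³
x_c = 92610.00 / 4380.00 = 21.14 mm
y_c = 438000.00 / 4380.00 = 100.00 mm

x_c = 21.14 mm, y_c = 100.00 mm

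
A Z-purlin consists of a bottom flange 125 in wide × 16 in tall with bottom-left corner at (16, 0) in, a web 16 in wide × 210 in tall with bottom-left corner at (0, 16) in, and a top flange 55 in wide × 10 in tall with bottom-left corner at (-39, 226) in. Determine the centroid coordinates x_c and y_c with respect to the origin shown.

x_c = 30.04 in, y_c = 93.00 in

Part | A | x̄ᵢ | ȳᵢ | A·x̄ᵢ | A·ȳᵢ
bottom flange | 2000.00 | 78.50 | 8.00 | 157000.00 | 16000.00
web | 3360.00 | 8.00 | 121.00 | 26880.00 | 406560.00
top flange | 550.00 | -11.50 | 231.00 | -6325.00 | 127050.00
Σ | 5910.00 |  |  | 177555.00 | 549610.00
x_c = 177555.00 / 5910.00 = 30.04 in
y_c = 549610.00 / 5910.00 = 93.00 in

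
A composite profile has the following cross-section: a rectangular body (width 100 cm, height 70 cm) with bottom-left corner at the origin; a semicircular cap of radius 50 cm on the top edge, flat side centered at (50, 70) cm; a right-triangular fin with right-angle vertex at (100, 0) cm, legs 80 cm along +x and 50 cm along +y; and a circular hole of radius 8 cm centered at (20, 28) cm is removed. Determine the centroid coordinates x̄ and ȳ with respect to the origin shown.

x̄ = 62.52 cm, ȳ = 49.58 cm

rectangular body: A = 100 × 70 = 7000.00, centroid at (50.00, 35.00).
semicircular top: A = ½π·50² = 3926.99, centroid at (50.00, 91.22).
triangular fin: A = ½·80·50 = 2000.00, centroid at (126.67, 16.67).
hole: A = −π·8² = -201.06, centroid at (20.00, 28.00).
ΣA = 12725.93 cm², ΣAx̄ = 795661.64 cm³, ΣAȳ = 630926.29 cm³.
x̄ = 795661.64/12725.93 = 62.52 cm; ȳ = 630926.29/12725.93 = 49.58 cm.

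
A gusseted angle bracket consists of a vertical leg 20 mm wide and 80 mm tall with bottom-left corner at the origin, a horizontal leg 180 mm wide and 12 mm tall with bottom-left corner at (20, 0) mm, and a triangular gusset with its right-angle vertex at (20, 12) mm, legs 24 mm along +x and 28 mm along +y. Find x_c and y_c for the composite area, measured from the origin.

vertical leg: A = 20 × 80 = 1600.00, centroid at (10.00, 40.00).
horizontal leg: A = 180 × 12 = 2160.00, centroid at (110.00, 6.00).
gusset: A = ½·24·28 = 336.00, centroid at (28.00, 21.33).
ΣA = 4096.00 mm², ΣAx_c = 263008.00 mm³, ΣAy_c = 84128.00 mm³.
x_c = 263008.00/4096.00 = 64.21 mm; y_c = 84128.00/4096.00 = 20.54 mm.

x_c = 64.21 mm, y_c = 20.54 mm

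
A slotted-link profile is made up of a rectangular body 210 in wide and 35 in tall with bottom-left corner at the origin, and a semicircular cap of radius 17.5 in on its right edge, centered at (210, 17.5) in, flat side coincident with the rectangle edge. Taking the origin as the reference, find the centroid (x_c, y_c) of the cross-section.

x_c = 111.91 in, y_c = 17.50 in

Part | A | x̄ᵢ | ȳᵢ | A·x̄ᵢ | A·ȳᵢ
rectangular body | 7350.00 | 105.00 | 17.50 | 771750.00 | 128625.00
semicircular end | 481.06 | 217.43 | 17.50 | 104594.76 | 8418.49
Σ | 7831.06 |  |  | 876344.76 | 137043.49
x_c = 876344.76 / 7831.06 = 111.91 in
y_c = 137043.49 / 7831.06 = 17.50 in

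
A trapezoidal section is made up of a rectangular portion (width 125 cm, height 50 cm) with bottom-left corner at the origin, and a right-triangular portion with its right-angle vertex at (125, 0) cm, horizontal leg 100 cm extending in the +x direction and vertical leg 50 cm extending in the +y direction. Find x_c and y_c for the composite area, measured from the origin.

rectangular portion: A = 125 × 50 = 6250.00, centroid at (62.50, 25.00).
triangular portion: A = ½·100·50 = 2500.00, centroid at (158.33, 16.67).
ΣA = 8750.00 cm²
ΣAx_c = (6250.00)(62.50) + (2500.00)(158.33) = 786458.33 cm³
ΣAy_c = (6250.00)(25.00) + (2500.00)(16.67) = 197916.67 cm³
x_c = 786458.33 / 8750.00 = 89.88 cm
y_c = 197916.67 / 8750.00 = 22.62 cm

x_c = 89.88 cm, y_c = 22.62 cm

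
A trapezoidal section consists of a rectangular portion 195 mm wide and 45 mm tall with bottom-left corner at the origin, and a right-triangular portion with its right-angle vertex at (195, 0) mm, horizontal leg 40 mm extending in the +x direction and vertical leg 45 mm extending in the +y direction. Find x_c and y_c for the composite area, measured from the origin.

rectangular portion: A = 195 × 45 = 8775.00, centroid at (97.50, 22.50).
triangular portion: A = ½·40·45 = 900.00, centroid at (208.33, 15.00).
ΣA = 9675.00 mm², ΣAx_c = 1043062.50 mm³, ΣAy_c = 210937.50 mm³.
x_c = 1043062.50/9675.00 = 107.81 mm; y_c = 210937.50/9675.00 = 21.80 mm.

x_c = 107.81 mm, y_c = 21.80 mm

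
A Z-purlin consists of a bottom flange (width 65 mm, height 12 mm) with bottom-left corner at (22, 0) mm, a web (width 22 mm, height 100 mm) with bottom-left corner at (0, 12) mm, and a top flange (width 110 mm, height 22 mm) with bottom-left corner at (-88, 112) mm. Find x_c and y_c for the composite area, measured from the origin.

x_c = -2.44 mm, y_c = 81.25 mm

bottom flange: A = 65 × 12 = 780.00, centroid at (54.50, 6.00).
web: A = 22 × 100 = 2200.00, centroid at (11.00, 62.00).
top flange: A = 110 × 22 = 2420.00, centroid at (-33.00, 123.00).
ΣA = 5400.00 mm²
ΣAx_c = (780.00)(54.50) + (2200.00)(11.00) + (2420.00)(-33.00) = -13150.00 mm³
ΣAy_c = (780.00)(6.00) + (2200.00)(62.00) + (2420.00)(123.00) = 438740.00 mm³
x_c = -13150.00 / 5400.00 = -2.44 mm
y_c = 438740.00 / 5400.00 = 81.25 mm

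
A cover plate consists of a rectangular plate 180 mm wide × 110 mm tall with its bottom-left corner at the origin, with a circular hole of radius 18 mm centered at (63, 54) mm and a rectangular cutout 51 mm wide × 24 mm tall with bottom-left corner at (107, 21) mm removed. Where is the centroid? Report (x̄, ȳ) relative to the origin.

x̄ = 88.60 mm, ȳ = 56.59 mm

Part | A | x̄ᵢ | ȳᵢ | A·x̄ᵢ | A·ȳᵢ
plate | 19800.00 | 90.00 | 55.00 | 1782000.00 | 1089000.00
hole 1 | -1017.88 | 63.00 | 54.00 | -64126.19 | -54965.31
hole 2 | -1224.00 | 132.50 | 33.00 | -162180.00 | -40392.00
Σ | 17558.12 |  |  | 1555693.81 | 993642.69
x̄ = 1555693.81 / 17558.12 = 88.60 mm
ȳ = 993642.69 / 17558.12 = 56.59 mm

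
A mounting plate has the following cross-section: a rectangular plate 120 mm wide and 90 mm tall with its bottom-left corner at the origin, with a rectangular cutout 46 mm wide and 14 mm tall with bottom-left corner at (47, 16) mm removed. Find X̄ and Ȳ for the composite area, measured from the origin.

plate: A = 120 × 90 = 10800.00, centroid at (60.00, 45.00).
hole: A = −(46 × 14) = -644.00, centroid at (70.00, 23.00).
ΣA = 10156.00 mm², ΣAX̄ = 602920.00 mm³, ΣAȲ = 471188.00 mm³.
X̄ = 602920.00/10156.00 = 59.37 mm; Ȳ = 471188.00/10156.00 = 46.40 mm.

X̄ = 59.37 mm, Ȳ = 46.40 mm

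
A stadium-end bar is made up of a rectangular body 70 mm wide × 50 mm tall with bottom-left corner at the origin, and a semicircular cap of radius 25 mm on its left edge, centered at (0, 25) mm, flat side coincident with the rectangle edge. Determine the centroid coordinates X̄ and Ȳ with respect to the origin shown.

rectangular body: A = 70 × 50 = 3500.00, centroid at (35.00, 25.00).
semicircular end: A = ½π·25² = 981.75, centroid at (-10.61, 25.00).
ΣA = 4481.75 mm², ΣAX̄ = 112083.33 mm³, ΣAȲ = 112043.69 mm³.
X̄ = 112083.33/4481.75 = 25.01 mm; Ȳ = 112043.69/4481.75 = 25.00 mm.

X̄ = 25.01 mm, Ȳ = 25.00 mm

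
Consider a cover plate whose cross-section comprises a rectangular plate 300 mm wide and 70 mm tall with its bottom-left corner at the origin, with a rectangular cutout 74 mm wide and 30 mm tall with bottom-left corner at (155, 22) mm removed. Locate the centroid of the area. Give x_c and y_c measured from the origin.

x_c = 145.04 mm, y_c = 34.76 mm

plate: A = 300 × 70 = 21000.00, centroid at (150.00, 35.00).
hole: A = −(74 × 30) = -2220.00, centroid at (192.00, 37.00).
ΣA = 18780.00 mm², ΣAx_c = 2723760.00 mm³, ΣAy_c = 652860.00 mm³.
x_c = 2723760.00/18780.00 = 145.04 mm; y_c = 652860.00/18780.00 = 34.76 mm.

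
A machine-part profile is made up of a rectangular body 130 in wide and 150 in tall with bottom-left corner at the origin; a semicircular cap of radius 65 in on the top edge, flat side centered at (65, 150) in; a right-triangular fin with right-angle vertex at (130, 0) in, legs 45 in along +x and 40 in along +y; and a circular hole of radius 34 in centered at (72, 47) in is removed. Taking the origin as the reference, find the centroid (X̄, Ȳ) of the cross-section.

X̄ = 66.99 in, Ȳ = 106.06 in

rectangular body: A = 130 × 150 = 19500.00, centroid at (65.00, 75.00).
semicircular top: A = ½π·65² = 6636.61, centroid at (65.00, 177.59).
triangular fin: A = ½·45·40 = 900.00, centroid at (145.00, 13.33).
hole: A = −π·34² = -3631.68, centroid at (72.00, 47.00).
ΣA = 23404.93 in²
ΣAX̄ = (19500.00)(65.00) + (6636.61)(65.00) + (900.00)(145.00) + (-3631.68)(72.00) = 1567898.90 in³
ΣAȲ = (19500.00)(75.00) + (6636.61)(177.59) + (900.00)(13.33) + (-3631.68)(47.00) = 2482386.49 in³
X̄ = 1567898.90 / 23404.93 = 66.99 in
Ȳ = 2482386.49 / 23404.93 = 106.06 in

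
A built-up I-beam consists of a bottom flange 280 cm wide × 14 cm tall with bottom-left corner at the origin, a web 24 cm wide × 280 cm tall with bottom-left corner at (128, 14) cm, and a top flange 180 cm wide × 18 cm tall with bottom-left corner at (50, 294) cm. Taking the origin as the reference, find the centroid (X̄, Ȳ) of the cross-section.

X̄ = 140.00 cm, Ȳ = 147.27 cm

bottom flange: A = 280 × 14 = 3920.00, centroid at (140.00, 7.00).
web: A = 24 × 280 = 6720.00, centroid at (140.00, 154.00).
top flange: A = 180 × 18 = 3240.00, centroid at (140.00, 303.00).
ΣA = 13880.00 cm², ΣAX̄ = 1943200.00 cm³, ΣAȲ = 2044040.00 cm³.
X̄ = 1943200.00/13880.00 = 140.00 cm; Ȳ = 2044040.00/13880.00 = 147.27 cm.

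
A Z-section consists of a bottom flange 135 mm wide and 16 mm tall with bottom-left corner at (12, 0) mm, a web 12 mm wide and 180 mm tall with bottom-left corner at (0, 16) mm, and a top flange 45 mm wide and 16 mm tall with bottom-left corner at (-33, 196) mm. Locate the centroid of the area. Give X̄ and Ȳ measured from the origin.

X̄ = 35.14 mm, Ȳ = 78.00 mm

Part | A | x̄ᵢ | ȳᵢ | A·x̄ᵢ | A·ȳᵢ
bottom flange | 2160.00 | 79.50 | 8.00 | 171720.00 | 17280.00
web | 2160.00 | 6.00 | 106.00 | 12960.00 | 228960.00
top flange | 720.00 | -10.50 | 204.00 | -7560.00 | 146880.00
Σ | 5040.00 |  |  | 177120.00 | 393120.00
X̄ = 177120.00 / 5040.00 = 35.14 mm
Ȳ = 393120.00 / 5040.00 = 78.00 mm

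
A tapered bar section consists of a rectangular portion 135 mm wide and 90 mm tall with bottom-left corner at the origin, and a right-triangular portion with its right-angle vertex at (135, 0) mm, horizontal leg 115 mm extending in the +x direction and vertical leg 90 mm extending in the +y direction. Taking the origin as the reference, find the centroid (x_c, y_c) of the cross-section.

rectangular portion: A = 135 × 90 = 12150.00, centroid at (67.50, 45.00).
triangular portion: A = ½·115·90 = 5175.00, centroid at (173.33, 30.00).
ΣA = 17325.00 mm², ΣAx_c = 1717125.00 mm³, ΣAy_c = 702000.00 mm³.
x_c = 1717125.00/17325.00 = 99.11 mm; y_c = 702000.00/17325.00 = 40.52 mm.

x_c = 99.11 mm, y_c = 40.52 mm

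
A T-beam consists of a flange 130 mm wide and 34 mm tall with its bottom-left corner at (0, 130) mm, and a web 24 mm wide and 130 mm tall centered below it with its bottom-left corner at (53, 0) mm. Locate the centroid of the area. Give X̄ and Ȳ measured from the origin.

web: A = 24 × 130 = 3120.00, centroid at (65.00, 65.00).
flange: A = 130 × 34 = 4420.00, centroid at (65.00, 147.00).
ΣA = 7540.00 mm²
ΣAX̄ = (3120.00)(65.00) + (4420.00)(65.00) = 490100.00 mm³
ΣAȲ = (3120.00)(65.00) + (4420.00)(147.00) = 852540.00 mm³
X̄ = 490100.00 / 7540.00 = 65.00 mm
Ȳ = 852540.00 / 7540.00 = 113.07 mm

X̄ = 65.00 mm, Ȳ = 113.07 mm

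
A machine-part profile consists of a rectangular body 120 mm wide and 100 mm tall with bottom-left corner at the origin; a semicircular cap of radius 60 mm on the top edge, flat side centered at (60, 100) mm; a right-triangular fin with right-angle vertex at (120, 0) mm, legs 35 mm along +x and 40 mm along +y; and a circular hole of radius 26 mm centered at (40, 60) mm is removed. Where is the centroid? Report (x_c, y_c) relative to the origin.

rectangular body: A = 120 × 100 = 12000.00, centroid at (60.00, 50.00).
semicircular top: A = ½π·60² = 5654.87, centroid at (60.00, 125.46).
triangular fin: A = ½·35·40 = 700.00, centroid at (131.67, 13.33).
hole: A = −π·26² = -2123.72, centroid at (40.00, 60.00).
ΣA = 16231.15 mm², ΣAx_c = 1066510.01 mm³, ΣAy_c = 1191397.01 mm³.
x_c = 1066510.01/16231.15 = 65.71 mm; y_c = 1191397.01/16231.15 = 73.40 mm.

x_c = 65.71 mm, y_c = 73.40 mm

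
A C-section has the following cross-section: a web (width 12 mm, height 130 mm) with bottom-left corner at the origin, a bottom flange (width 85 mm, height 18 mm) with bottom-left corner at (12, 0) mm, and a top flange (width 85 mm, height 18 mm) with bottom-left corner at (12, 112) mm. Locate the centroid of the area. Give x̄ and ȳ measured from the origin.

x̄ = 38.12 mm, ȳ = 65.00 mm

web: A = 12 × 130 = 1560.00, centroid at (6.00, 65.00).
bottom flange: A = 85 × 18 = 1530.00, centroid at (54.50, 9.00).
top flange: A = 85 × 18 = 1530.00, centroid at (54.50, 121.00).
ΣA = 4620.00 mm²
ΣAx̄ = (1560.00)(6.00) + (1530.00)(54.50) + (1530.00)(54.50) = 176130.00 mm³
ΣAȳ = (1560.00)(65.00) + (1530.00)(9.00) + (1530.00)(121.00) = 300300.00 mm³
x̄ = 176130.00 / 4620.00 = 38.12 mm
ȳ = 300300.00 / 4620.00 = 65.00 mm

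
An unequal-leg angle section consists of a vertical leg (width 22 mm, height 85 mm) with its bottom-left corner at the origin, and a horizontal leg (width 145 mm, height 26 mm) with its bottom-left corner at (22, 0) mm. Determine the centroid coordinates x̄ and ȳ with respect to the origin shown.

x̄ = 66.81 mm, ȳ = 22.78 mm

Part | A | x̄ᵢ | ȳᵢ | A·x̄ᵢ | A·ȳᵢ
vertical leg | 1870.00 | 11.00 | 42.50 | 20570.00 | 79475.00
horizontal leg | 3770.00 | 94.50 | 13.00 | 356265.00 | 49010.00
Σ | 5640.00 |  |  | 376835.00 | 128485.00
x̄ = 376835.00 / 5640.00 = 66.81 mm
ȳ = 128485.00 / 5640.00 = 22.78 mm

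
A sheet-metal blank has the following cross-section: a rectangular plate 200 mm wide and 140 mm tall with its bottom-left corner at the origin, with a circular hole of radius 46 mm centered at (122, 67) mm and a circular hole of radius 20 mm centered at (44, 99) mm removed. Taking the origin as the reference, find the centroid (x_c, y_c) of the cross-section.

x_c = 96.22 mm, y_c = 69.18 mm

plate: A = 200 × 140 = 28000.00, centroid at (100.00, 70.00).
hole 1: A = −π·46² = -6647.61, centroid at (122.00, 67.00).
hole 2: A = −π·20² = -1256.64, centroid at (44.00, 99.00).
ΣA = 20095.75 mm²
ΣAx_c = (28000.00)(100.00) + (-6647.61)(122.00) + (-1256.64)(44.00) = 1933699.54 mm³
ΣAy_c = (28000.00)(70.00) + (-6647.61)(67.00) + (-1256.64)(99.00) = 1390203.06 mm³
x_c = 1933699.54 / 20095.75 = 96.22 mm
y_c = 1390203.06 / 20095.75 = 69.18 mm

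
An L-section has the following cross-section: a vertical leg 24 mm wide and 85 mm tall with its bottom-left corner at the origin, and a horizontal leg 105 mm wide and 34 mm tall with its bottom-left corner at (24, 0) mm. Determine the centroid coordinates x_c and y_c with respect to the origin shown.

x_c = 53.05 mm, y_c = 26.27 mm

vertical leg: A = 24 × 85 = 2040.00, centroid at (12.00, 42.50).
horizontal leg: A = 105 × 34 = 3570.00, centroid at (76.50, 17.00).
ΣA = 5610.00 mm², ΣAx_c = 297585.00 mm³, ΣAy_c = 147390.00 mm³.
x_c = 297585.00/5610.00 = 53.05 mm; y_c = 147390.00/5610.00 = 26.27 mm.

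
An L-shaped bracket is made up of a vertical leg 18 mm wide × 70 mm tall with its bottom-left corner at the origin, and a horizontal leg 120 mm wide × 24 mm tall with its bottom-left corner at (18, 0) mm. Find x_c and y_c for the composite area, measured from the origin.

x_c = 57.00 mm, y_c = 19.00 mm

vertical leg: A = 18 × 70 = 1260.00, centroid at (9.00, 35.00).
horizontal leg: A = 120 × 24 = 2880.00, centroid at (78.00, 12.00).
ΣA = 4140.00 mm²
ΣAx_c = (1260.00)(9.00) + (2880.00)(78.00) = 235980.00 mm³
ΣAy_c = (1260.00)(35.00) + (2880.00)(12.00) = 78660.00 mm³
x_c = 235980.00 / 4140.00 = 57.00 mm
y_c = 78660.00 / 4140.00 = 19.00 mm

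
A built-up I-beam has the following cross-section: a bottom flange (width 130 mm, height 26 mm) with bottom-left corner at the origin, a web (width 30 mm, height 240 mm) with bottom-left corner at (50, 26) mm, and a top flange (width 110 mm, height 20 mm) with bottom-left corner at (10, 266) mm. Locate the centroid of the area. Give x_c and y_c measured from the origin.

bottom flange: A = 130 × 26 = 3380.00, centroid at (65.00, 13.00).
web: A = 30 × 240 = 7200.00, centroid at (65.00, 146.00).
top flange: A = 110 × 20 = 2200.00, centroid at (65.00, 276.00).
ΣA = 12780.00 mm²
ΣAx_c = (3380.00)(65.00) + (7200.00)(65.00) + (2200.00)(65.00) = 830700.00 mm³
ΣAy_c = (3380.00)(13.00) + (7200.00)(146.00) + (2200.00)(276.00) = 1702340.00 mm³
x_c = 830700.00 / 12780.00 = 65.00 mm
y_c = 1702340.00 / 12780.00 = 133.20 mm

x_c = 65.00 mm, y_c = 133.20 mm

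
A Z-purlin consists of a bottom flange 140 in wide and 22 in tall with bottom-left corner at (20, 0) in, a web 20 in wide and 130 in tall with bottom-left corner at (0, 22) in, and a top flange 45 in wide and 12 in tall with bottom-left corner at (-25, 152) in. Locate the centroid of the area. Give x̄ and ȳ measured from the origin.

bottom flange: A = 140 × 22 = 3080.00, centroid at (90.00, 11.00).
web: A = 20 × 130 = 2600.00, centroid at (10.00, 87.00).
top flange: A = 45 × 12 = 540.00, centroid at (-2.50, 158.00).
ΣA = 6220.00 in², ΣAx̄ = 301850.00 in³, ΣAȳ = 345400.00 in³.
x̄ = 301850.00/6220.00 = 48.53 in; ȳ = 345400.00/6220.00 = 55.53 in.

x̄ = 48.53 in, ȳ = 55.53 in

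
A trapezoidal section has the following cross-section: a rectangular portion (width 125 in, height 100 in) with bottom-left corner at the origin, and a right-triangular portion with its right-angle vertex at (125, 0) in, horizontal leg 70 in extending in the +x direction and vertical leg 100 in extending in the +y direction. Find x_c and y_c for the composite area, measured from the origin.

rectangular portion: A = 125 × 100 = 12500.00, centroid at (62.50, 50.00).
triangular portion: A = ½·70·100 = 3500.00, centroid at (148.33, 33.33).
ΣA = 16000.00 in²
ΣAx_c = (12500.00)(62.50) + (3500.00)(148.33) = 1300416.67 in³
ΣAy_c = (12500.00)(50.00) + (3500.00)(33.33) = 741666.67 in³
x_c = 1300416.67 / 16000.00 = 81.28 in
y_c = 741666.67 / 16000.00 = 46.35 in

x_c = 81.28 in, y_c = 46.35 in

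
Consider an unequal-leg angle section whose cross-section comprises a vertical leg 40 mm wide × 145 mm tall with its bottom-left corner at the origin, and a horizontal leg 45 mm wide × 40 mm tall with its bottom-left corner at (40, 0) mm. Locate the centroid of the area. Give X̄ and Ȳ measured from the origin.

vertical leg: A = 40 × 145 = 5800.00, centroid at (20.00, 72.50).
horizontal leg: A = 45 × 40 = 1800.00, centroid at (62.50, 20.00).
ΣA = 7600.00 mm², ΣAX̄ = 228500.00 mm³, ΣAȲ = 456500.00 mm³.
X̄ = 228500.00/7600.00 = 30.07 mm; Ȳ = 456500.00/7600.00 = 60.07 mm.

X̄ = 30.07 mm, Ȳ = 60.07 mm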